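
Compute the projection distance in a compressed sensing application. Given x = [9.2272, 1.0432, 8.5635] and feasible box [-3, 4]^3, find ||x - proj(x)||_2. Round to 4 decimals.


Project each component onto [-3, 4].
clip(9.2272) = 4.0, clip(1.0432) = 1.0432, clip(8.5635) = 4.0
Projection = [4.0, 1.0432, 4.0]
Squared diffs: [27.3236, 0.0, 20.8255]
Distance = sqrt(48.1491) = 6.939


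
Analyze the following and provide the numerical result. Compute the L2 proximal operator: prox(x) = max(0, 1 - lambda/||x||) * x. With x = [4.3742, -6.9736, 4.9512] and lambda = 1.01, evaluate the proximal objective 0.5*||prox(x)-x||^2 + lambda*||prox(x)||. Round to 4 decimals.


Step 1: Compute ||x||.
||x|| = 9.6062
Step 2: Compute scaling factor.
scale = max(0, 1 - 1.01/9.6062) = 0.8949
Step 3: prox(x) = [3.9143, -6.2404, 4.4306]
||prox(x)|| = 8.5962
Step 4: Proximal objective.
0.5*||prox-x||^2 = 0.5101
lambda*||prox|| = 8.6822
Total = 9.1922


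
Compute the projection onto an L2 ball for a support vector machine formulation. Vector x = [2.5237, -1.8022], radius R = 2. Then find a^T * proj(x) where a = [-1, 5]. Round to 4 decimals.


Step 1: Compute ||x|| (intermediates to 6 decimals).
||x|| = sqrt(2.5237^2 + (-1.8022)^2) = 3.101127
Step 2: Project.
Since ||x|| > R, scale = R/||x|| = 2/3.101127 = 0.644927, proj(x) = scale * x
proj(x) = [1.627602, -1.162287]
Step 3: Dot product.
a^T * proj(x) = -1*1.627602 + 5*(-1.162287) = -7.439


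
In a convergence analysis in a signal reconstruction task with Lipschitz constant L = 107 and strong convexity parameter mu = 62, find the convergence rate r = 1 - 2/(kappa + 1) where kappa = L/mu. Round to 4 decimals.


Step 1: Compute the condition number.
kappa = L/mu = 107/62 = 1.7258
Step 2: Compute the convergence rate.
r = 1 - 2/(kappa + 1) = 1 - 2*mu/(L + mu) = (L - mu)/(L + mu) = 45/169 = 0.2663


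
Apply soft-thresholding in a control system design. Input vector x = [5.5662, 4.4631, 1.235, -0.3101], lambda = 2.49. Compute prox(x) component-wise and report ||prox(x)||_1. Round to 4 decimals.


Soft-thresholding with lambda = 2.49:
prox(5.5662) = sign(5.5662)*max(|5.5662| - 2.49, 0) = 3.0762
prox(4.4631) = sign(4.4631)*max(|4.4631| - 2.49, 0) = 1.9731
prox(1.235) = sign(1.235)*max(|1.235| - 2.49, 0) = 0.0
prox(-0.3101) = sign(-0.3101)*max(|-0.3101| - 2.49, 0) = 0.0
prox(x) = [3.0762, 1.9731, 0.0, 0.0]
||prox(x)||_1 = 3.0762 + 1.9731 + 0.0 + 0.0 = 5.0493


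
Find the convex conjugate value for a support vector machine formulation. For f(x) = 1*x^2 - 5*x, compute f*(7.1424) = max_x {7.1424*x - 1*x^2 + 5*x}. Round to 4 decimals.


f*(y) = sup_x {y*x - a*x^2 - b*x} = sup_x {(y-b)*x - a*x^2}
FOC: (y - b) - 2a*x = 0 => x* = (y - b)/(2a)
x* = (7.1424 + 5)/(2*1) = 6.0712
f*(7.1424) = (y-b)^2/(4a) = (7.1424 + 5)^2/(4*1)
= 147.4379/4 = 36.8595


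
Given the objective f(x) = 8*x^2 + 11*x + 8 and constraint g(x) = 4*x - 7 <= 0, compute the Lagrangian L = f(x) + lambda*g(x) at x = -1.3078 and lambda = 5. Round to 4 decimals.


Step 1: Evaluate f(x).
f(-1.3078) = 8*(-1.3078)^2 + 11*(-1.3078) + 8 = 7.2969
Step 2: Evaluate g(x).
g(-1.3078) = 4*-1.3078 - 7 = -12.2312
Step 3: Compute Lagrangian.
L = 7.2969 + 5*-12.2312 = -53.8591


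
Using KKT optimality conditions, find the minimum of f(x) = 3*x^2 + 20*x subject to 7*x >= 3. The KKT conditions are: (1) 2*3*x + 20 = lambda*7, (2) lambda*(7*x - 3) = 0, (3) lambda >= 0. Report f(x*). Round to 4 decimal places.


Step 1: Try lambda = 0 (constraint inactive).
x_unc = -20/(2*3) = -3.3333
Check: 7*-3.3333 = -23.3331 < 3 -- violated!
Step 2: Constraint must be active: 7*x = 3
x* = 3/7 = 0.4286 (rounded; the exact value 3/7 is used below)
lambda = (2*3*(3/7) + 20)/7 = 3.2245
Step 3: Compute optimal value.
f(x*) = 3*(3/7)^2 + 20*(3/7) = 9.1224


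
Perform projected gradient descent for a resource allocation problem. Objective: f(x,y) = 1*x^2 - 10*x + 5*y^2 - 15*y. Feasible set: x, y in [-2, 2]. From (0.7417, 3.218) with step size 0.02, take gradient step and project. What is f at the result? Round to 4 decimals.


Step 1: Compute gradient at (0.7417, 3.218).
grad_x = 2*1*0.7417 - 10 = -8.5166
grad_y = 2*5*3.218 - 15 = 17.18
Step 2: Gradient step.
x_raw = 0.7417 - 0.02*-8.5166 = 0.912
y_raw = 3.218 - 0.02*17.18 = 2.8744
Step 3: Project onto [-2, 2].
x_proj = clip(0.912) = 0.912
y_proj = clip(2.8744) = 2.0
Step 4: Evaluate f.
f(0.912, 2.0) = -18.2885


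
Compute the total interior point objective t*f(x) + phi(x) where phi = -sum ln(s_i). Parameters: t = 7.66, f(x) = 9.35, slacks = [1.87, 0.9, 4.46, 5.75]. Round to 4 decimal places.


Step 1: Compute log-barrier.
ln values: [0.6259, -0.1054, 1.4951, 1.7492]
phi = -(0.6259 - 0.1054 + 1.4951 + 1.7492) = -3.7649
Step 2: Compute augmented objective.
t*f(x) = 7.66*9.35 = 71.621
Total = 71.621 - 3.7649 = 67.8561


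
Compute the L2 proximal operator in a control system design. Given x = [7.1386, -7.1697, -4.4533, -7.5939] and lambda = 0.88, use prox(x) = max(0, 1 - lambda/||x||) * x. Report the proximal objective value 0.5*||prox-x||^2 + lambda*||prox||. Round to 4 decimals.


Step 1: Compute ||x||.
||x|| = 13.4113
Step 2: Compute scaling factor.
scale = max(0, 1 - 0.88/13.4113) = 0.9344
Step 3: prox(x) = [6.6702, -6.6993, -4.1611, -7.0956]
||prox(x)|| = 12.5313
Step 4: Proximal objective.
0.5*||prox-x||^2 = 0.3872
lambda*||prox|| = 11.0275
Total = 11.4148


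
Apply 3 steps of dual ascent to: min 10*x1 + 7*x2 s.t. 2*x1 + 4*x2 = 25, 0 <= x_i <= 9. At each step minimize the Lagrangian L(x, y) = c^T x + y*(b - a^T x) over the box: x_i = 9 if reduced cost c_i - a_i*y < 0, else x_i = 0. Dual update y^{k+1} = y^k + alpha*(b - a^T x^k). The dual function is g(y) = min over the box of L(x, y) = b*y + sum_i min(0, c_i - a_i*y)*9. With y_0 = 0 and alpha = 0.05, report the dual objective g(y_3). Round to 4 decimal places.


Dual ascent for LP: min 10*x1 + 7*x2, 2*x1 + 4*x2 = 25, 0 <= x_i <= 9
Step 1: y^k = 0.0, reduced costs: (10.0, 7.0)
  x^k = (0.0, 0.0), subgradient = b - a^T x = 25.0
  y^{k+1} = 0.0 + 0.05*25.0 = 1.25
Step 2: y^k = 1.25, reduced costs: (7.5, 2.0)
  x^k = (0.0, 0.0), subgradient = b - a^T x = 25.0
  y^{k+1} = 1.25 + 0.05*25.0 = 2.5
Step 3: y^k = 2.5, reduced costs: (5.0, -3.0)
  x^k = (0.0, 9.0), subgradient = b - a^T x = -11.0
  y^{k+1} = 2.5 + 0.05*-11.0 = 1.95
Dual objective at y_3 = 1.95: reduced costs (6.1, -0.8), box minimizer x = (0.0, 9.0)
g(y_3) = b*y + (c1 - a1*y)*x1 + (c2 - a2*y)*x2 = 25*1.95 + 6.1*0.0 + (-0.8)*9.0 = 48.75 + 0.0 - 7.2 = 41.55


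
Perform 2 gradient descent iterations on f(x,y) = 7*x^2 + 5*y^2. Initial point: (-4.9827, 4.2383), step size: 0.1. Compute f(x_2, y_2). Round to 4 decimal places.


Gradient descent on f(x,y) = 7*x^2 + 5*y^2.
Starting point: (-4.9827, 4.2383), alpha = 0.1
Step 1: grad_x = 2*7*-4.9827 = -69.7578, grad_y = 2*5*4.2383 = 42.383
  x_1 = -4.9827 - 0.1*-69.7578 = 1.9931
  y_1 = 4.2383 - 0.1*42.383 = 0.0
Step 2: grad_x = 2*7*1.9931 = 27.9031, grad_y = 2*5*0.0 = 0.0
  x_2 = 1.9931 - 0.1*27.9031 = -0.7972
  y_2 = 0.0 - 0.1*0.0 = 0.0
f(-0.7972, 0.0) = 7*(-0.7972)^2 + 5*0.0^2 = 4.4491


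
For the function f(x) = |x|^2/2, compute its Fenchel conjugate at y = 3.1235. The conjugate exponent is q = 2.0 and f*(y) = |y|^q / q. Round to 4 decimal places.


The conjugate exponent q satisfies 1/p + 1/q = 1.
p = 2, so q = 2/(2 - 1) = 2.0
|y|^q = 3.1235^2.0 = 9.7563
f*(3.1235) = 9.7563 / 2.0 = 4.8781


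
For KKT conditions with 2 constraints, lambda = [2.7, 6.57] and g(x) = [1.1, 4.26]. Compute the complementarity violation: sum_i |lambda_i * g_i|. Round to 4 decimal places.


KKT complementary slackness check:
lambda_1 * g_1 = 2.7 * 1.1 = 2.97
lambda_2 * g_2 = 6.57 * 4.26 = 27.9882
Total violation = 2.97 + 27.9882 = 30.9582


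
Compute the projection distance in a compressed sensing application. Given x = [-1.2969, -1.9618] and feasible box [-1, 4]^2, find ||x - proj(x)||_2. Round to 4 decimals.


Project each component onto [-1, 4].
clip(-1.2969) = -1.0, clip(-1.9618) = -1.0
Projection = [-1.0, -1.0]
Squared diffs: [0.0881, 0.9251]
Distance = sqrt(1.0132) = 1.0066


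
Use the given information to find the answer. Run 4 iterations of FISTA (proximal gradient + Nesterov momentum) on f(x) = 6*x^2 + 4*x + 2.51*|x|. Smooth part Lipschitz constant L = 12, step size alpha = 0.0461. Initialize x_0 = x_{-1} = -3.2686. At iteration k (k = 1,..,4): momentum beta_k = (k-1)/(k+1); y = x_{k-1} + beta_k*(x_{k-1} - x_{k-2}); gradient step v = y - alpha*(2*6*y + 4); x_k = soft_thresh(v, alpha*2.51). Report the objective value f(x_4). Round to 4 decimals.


FISTA on f(x) = 6*x^2 + 4*x + 2.51*|x|
L = 12, alpha = 0.0461
Iteration 1: beta = 0.0, y = -3.2686 + 0.0*(-3.2686 + 3.2686) = -3.2686
  grad(y) = -35.2232, v = y - alpha*grad = -1.6448
  prox(v) = soft_thresh(-1.6448, 0.1157) = -1.5291
Iteration 2: beta = 0.3333, y = -1.5291 + 0.3333*(-1.5291 + 3.2686) = -0.9493
  grad(y) = -7.3912, v = y - alpha*grad = -0.6085
  prox(v) = soft_thresh(-0.6085, 0.1157) = -0.4928
Iteration 3: beta = 0.5, y = -0.4928 + 0.5*(-0.4928 + 1.5291) = 0.0253
  grad(y) = 4.3038, v = y - alpha*grad = -0.1731
  prox(v) = soft_thresh(-0.1731, 0.1157) = -0.0574
Iteration 4: beta = 0.6, y = -0.0574 + 0.6*(-0.0574 + 0.4928) = 0.2039
  grad(y) = 6.4467, v = y - alpha*grad = -0.0933
  prox(v) = soft_thresh(-0.0933, 0.1157) = 0.0
f(x_4) = 6*0.0^2 + 4*0.0 + 2.51*|0.0| = 0.0


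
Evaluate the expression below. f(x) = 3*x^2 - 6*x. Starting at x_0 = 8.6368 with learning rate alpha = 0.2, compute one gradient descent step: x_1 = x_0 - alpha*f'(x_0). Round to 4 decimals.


We compute the gradient at x_0 and apply the update.
f'(x) = 6*x - 6
f'(8.6368) = 6*8.6368 - 6 = 45.8208
x_1 = 8.6368 - 0.2*45.8208 = -0.5274


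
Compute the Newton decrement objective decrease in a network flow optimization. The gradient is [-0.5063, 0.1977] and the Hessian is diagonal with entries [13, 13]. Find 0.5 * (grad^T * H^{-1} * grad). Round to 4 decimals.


Step 1: H is diagonal, so H^(-1) * g = [-0.0389, 0.0152].
Step 2: g^T H^(-1) g = sum_i g_i^2 / H_ii
  = (-0.5063)^2/13 + (0.1977)^2/13
  = 0.0197 + 0.003 = 0.0227
Step 3: Objective decrease = 0.5 * g^T H^(-1) g = 0.0114


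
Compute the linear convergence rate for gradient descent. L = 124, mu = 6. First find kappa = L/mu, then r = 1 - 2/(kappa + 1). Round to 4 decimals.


Step 1: Compute the condition number.
kappa = L/mu = 124/6 = 20.6667
Step 2: Compute the convergence rate.
r = 1 - 2/(kappa + 1) = 1 - 2*mu/(L + mu) = (L - mu)/(L + mu) = 118/130 = 0.9077


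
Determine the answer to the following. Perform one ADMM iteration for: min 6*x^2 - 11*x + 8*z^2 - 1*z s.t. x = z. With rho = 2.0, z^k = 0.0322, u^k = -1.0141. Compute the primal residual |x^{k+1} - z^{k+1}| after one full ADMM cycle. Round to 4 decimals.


ADMM iteration with rho = 2.0, z^k = 0.0322, u^k = -1.0141
Step 1: x-update.
Minimize 6*x^2 - 11*x + (2.0/2)*(x - 0.0322 - 1.0141)^2
FOC: (2*6 + 2.0)*x = 11 + 2.0*(0.0322 + 1.0141)
x^{k+1} = 0.9352
Step 2: z-update.
Minimize 8*z^2 - 1*z + (2.0/2)*(0.9352 - z - 1.0141)^2
FOC: (2*8 + 2.0)*z = 1 + 2.0*(0.9352 - 1.0141)
z^{k+1} = 0.0468
Step 3: u-update.
u^{k+1} = -1.0141 + 0.9352 - 0.0468 = -0.1257
Step 4: Primal residual = |0.9352 - 0.0468| = 0.8884


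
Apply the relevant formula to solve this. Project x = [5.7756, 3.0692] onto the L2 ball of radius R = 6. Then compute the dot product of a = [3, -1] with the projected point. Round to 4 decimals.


Step 1: Compute ||x|| (intermediates to 6 decimals).
||x|| = sqrt(5.7756^2 + 3.0692^2) = 6.540454
Step 2: Project.
Since ||x|| > R, scale = R/||x|| = 6/6.540454 = 0.917368, proj(x) = scale * x
proj(x) = [5.298351, 2.815586]
Step 3: Dot product.
a^T * proj(x) = 3*5.298351 - 1*2.815586 = 13.0795


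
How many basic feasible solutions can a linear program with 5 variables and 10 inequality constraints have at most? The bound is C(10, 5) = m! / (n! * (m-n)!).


Each vertex corresponds to some choice of n active constraints out of m, so the number of vertices is at most C(m, n) = m! / (n!(m-n)!).
m = 10, n = 5
Numerator: 10 * 9 * 8 * 7 * 6
Denominator: 5! = 120
C(10, 5) = 252


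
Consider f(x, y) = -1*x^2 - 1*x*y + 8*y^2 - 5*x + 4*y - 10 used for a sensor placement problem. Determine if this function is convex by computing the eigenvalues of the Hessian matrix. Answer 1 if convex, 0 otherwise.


The Hessian of f(x,y) = -1*x^2 - 1*x*y + 8*y^2 - 5*x + 4*y - 10 is:
H = [[-2, -1], [-1, 16]]
Trace = -2 + 16 = 14
Determinant = -2*16 - (-1)^2 = -33
Discriminant = (14)^2 - 4*-33 = 328.0
Eigenvalues: lambda_1 = -2.0554, lambda_2 = 16.0554
The function is not convex.

0


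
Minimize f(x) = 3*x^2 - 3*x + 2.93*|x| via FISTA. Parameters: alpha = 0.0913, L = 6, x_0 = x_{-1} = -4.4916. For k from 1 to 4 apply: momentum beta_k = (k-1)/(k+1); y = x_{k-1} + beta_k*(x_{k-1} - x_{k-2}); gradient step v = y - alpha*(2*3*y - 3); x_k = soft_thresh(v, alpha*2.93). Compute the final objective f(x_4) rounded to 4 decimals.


FISTA on f(x) = 3*x^2 - 3*x + 2.93*|x|
L = 6, alpha = 0.0913
Iteration 1: beta = 0.0, y = -4.4916 + 0.0*(-4.4916 + 4.4916) = -4.4916
  grad(y) = -29.9496, v = y - alpha*grad = -1.7572
  prox(v) = soft_thresh(-1.7572, 0.2675) = -1.4897
Iteration 2: beta = 0.3333, y = -1.4897 + 0.3333*(-1.4897 + 4.4916) = -0.4891
  grad(y) = -5.9343, v = y - alpha*grad = 0.0527
  prox(v) = soft_thresh(0.0527, 0.2675) = 0.0
Iteration 3: beta = 0.5, y = 0.0 + 0.5*(0.0 + 1.4897) = 0.7448
  grad(y) = 1.4691, v = y - alpha*grad = 0.6107
  prox(v) = soft_thresh(0.6107, 0.2675) = 0.3432
Iteration 4: beta = 0.6, y = 0.3432 + 0.6*(0.3432 - 0.0) = 0.5491
  grad(y) = 0.2948, v = y - alpha*grad = 0.5222
  prox(v) = soft_thresh(0.5222, 0.2675) = 0.2547
f(x_4) = 3*0.2547^2 - 3*0.2547 + 2.93*|0.2547| = 0.1768


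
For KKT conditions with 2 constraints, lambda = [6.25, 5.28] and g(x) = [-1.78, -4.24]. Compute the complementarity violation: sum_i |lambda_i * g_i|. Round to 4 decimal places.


KKT complementary slackness check:
lambda_1 * g_1 = 6.25 * -1.78 = -11.125
lambda_2 * g_2 = 5.28 * -4.24 = -22.3872
Total violation = 11.125 + 22.3872 = 33.5122


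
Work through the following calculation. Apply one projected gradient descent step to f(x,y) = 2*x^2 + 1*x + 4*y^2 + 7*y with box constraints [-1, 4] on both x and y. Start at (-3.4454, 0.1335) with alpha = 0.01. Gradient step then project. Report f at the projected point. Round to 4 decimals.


Step 1: Compute gradient at (-3.4454, 0.1335).
grad_x = 2*2*-3.4454 + 1 = -12.7816
grad_y = 2*4*0.1335 + 7 = 8.068
Step 2: Gradient step.
x_raw = -3.4454 - 0.01*-12.7816 = -3.3176
y_raw = 0.1335 - 0.01*8.068 = 0.0528
Step 3: Project onto [-1, 4].
x_proj = clip(-3.3176) = -1.0
y_proj = clip(0.0528) = 0.0528
Step 4: Evaluate f.
f(-1.0, 0.0528) = 1.3809


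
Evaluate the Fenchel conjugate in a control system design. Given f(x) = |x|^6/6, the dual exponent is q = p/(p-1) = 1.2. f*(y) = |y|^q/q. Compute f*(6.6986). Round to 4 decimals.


The conjugate exponent q satisfies 1/p + 1/q = 1.
p = 6, so q = 6/(6 - 1) = 1.2
|y|^q = 6.6986^1.2 = 9.799
f*(6.6986) = 9.799 / 1.2 = 8.1658


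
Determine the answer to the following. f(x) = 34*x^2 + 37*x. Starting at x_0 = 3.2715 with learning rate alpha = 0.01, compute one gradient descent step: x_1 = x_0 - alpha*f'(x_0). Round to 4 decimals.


We compute the gradient at x_0 and apply the update.
f'(x) = 68*x + 37
f'(3.2715) = 68*3.2715 + 37 = 259.462
x_1 = 3.2715 - 0.01*259.462 = 0.6769


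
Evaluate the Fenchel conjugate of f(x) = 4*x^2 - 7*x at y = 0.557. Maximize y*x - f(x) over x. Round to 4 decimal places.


f*(y) = sup_x {y*x - a*x^2 - b*x} = sup_x {(y-b)*x - a*x^2}
FOC: (y - b) - 2a*x = 0 => x* = (y - b)/(2a)
x* = (0.557 + 7)/(2*4) = 0.9446
f*(0.557) = (y-b)^2/(4a) = (0.557 + 7)^2/(4*4)
= 57.1082/16 = 3.5693


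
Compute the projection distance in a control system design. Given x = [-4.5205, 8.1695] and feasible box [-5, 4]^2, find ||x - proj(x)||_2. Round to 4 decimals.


Project each component onto [-5, 4].
clip(-4.5205) = -4.5205, clip(8.1695) = 4.0
Projection = [-4.5205, 4.0]
Squared diffs: [0.0, 17.3847]
Distance = sqrt(17.3847) = 4.1695


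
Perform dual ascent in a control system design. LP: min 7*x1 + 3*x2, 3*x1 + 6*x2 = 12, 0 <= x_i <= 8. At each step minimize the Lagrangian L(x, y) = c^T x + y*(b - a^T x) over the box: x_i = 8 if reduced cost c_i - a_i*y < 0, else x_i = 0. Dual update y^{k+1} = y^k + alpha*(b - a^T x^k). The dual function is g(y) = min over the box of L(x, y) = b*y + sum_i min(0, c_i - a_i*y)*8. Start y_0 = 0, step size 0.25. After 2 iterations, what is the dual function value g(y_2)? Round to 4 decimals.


Dual ascent for LP: min 7*x1 + 3*x2, 3*x1 + 6*x2 = 12, 0 <= x_i <= 8
Step 1: y^k = 0.0, reduced costs: (7.0, 3.0)
  x^k = (0.0, 0.0), subgradient = b - a^T x = 12.0
  y^{k+1} = 0.0 + 0.25*12.0 = 3.0
Step 2: y^k = 3.0, reduced costs: (-2.0, -15.0)
  x^k = (8.0, 8.0), subgradient = b - a^T x = -60.0
  y^{k+1} = 3.0 + 0.25*-60.0 = -12.0
Dual objective at y_2 = -12.0: reduced costs (43.0, 75.0), box minimizer x = (0.0, 0.0)
g(y_2) = b*y + (c1 - a1*y)*x1 + (c2 - a2*y)*x2 = 12*(-12.0) + 43.0*0.0 + 75.0*0.0 = -144.0 + 0.0 + 0.0 = -144.0


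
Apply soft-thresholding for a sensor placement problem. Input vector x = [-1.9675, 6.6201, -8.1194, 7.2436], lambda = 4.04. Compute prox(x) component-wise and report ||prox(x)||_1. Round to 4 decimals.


Soft-thresholding with lambda = 4.04:
prox(-1.9675) = sign(-1.9675)*max(|-1.9675| - 4.04, 0) = 0.0
prox(6.6201) = sign(6.6201)*max(|6.6201| - 4.04, 0) = 2.5801
prox(-8.1194) = sign(-8.1194)*max(|-8.1194| - 4.04, 0) = -4.0794
prox(7.2436) = sign(7.2436)*max(|7.2436| - 4.04, 0) = 3.2036
prox(x) = [0.0, 2.5801, -4.0794, 3.2036]
||prox(x)||_1 = 0.0 + 2.5801 + 4.0794 + 3.2036 = 9.8631


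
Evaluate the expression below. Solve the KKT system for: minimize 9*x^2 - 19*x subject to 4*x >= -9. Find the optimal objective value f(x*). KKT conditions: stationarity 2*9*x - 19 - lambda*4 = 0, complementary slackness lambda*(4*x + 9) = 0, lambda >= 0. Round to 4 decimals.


Step 1: Try lambda = 0 (constraint inactive).
Stationarity: 2*9*x - 19 = 0
x* = 19/(2*9) = 19/18 = 1.0556 (rounded; the exact value 19/18 is used below)
Check constraint: 4*1.0556 = 4.2224 >= -9 -- satisfied.
Step 2: Compute optimal value.
f(x*) = 9*(19/18)^2 - 19*(19/18) = -10.0278


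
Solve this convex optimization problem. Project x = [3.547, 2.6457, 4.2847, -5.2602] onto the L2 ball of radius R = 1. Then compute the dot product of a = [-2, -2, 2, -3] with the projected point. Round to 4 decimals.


Step 1: Compute ||x|| (intermediates to 6 decimals).
||x|| = sqrt(3.547^2 + 2.6457^2 + 4.2847^2 + (-5.2602)^2) = 8.099957
Step 2: Project.
Since ||x|| > R, scale = R/||x|| = 1/8.099957 = 0.123457, proj(x) = scale * x
proj(x) = [0.437902, 0.32663, 0.528976, -0.649409]
Step 3: Dot product.
a^T * proj(x) = -2*0.437902 - 2*0.32663 + 2*0.528976 - 3*(-0.649409) = 1.4771


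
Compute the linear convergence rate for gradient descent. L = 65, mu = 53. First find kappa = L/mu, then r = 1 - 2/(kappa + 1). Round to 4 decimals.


Step 1: Compute the condition number.
kappa = L/mu = 65/53 = 1.2264
Step 2: Compute the convergence rate.
r = 1 - 2/(kappa + 1) = 1 - 2*mu/(L + mu) = (L - mu)/(L + mu) = 12/118 = 0.1017


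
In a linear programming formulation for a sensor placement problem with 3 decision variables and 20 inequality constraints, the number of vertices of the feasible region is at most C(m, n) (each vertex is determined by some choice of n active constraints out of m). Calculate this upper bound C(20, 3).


Each vertex corresponds to some choice of n active constraints out of m, so the number of vertices is at most C(m, n) = m! / (n!(m-n)!).
m = 20, n = 3
Numerator: 20 * 19 * 18
Denominator: 3! = 6
C(20, 3) = 1140


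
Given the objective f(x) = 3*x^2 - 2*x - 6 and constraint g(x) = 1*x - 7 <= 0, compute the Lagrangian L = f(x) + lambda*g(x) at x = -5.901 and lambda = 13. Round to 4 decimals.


Step 1: Evaluate f(x).
f(-5.901) = 3*(-5.901)^2 - 2*(-5.901) - 6 = 110.2674
Step 2: Evaluate g(x).
g(-5.901) = 1*-5.901 - 7 = -12.901
Step 3: Compute Lagrangian.
L = 110.2674 + 13*-12.901 = -57.4456


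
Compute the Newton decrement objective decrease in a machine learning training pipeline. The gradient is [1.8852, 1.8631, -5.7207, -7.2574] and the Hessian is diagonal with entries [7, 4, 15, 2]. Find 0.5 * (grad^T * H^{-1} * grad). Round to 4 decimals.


Step 1: H is diagonal, so H^(-1) * g = [0.2693, 0.4658, -0.3814, -3.6287].
Step 2: g^T H^(-1) g = sum_i g_i^2 / H_ii
  = (1.8852)^2/7 + (1.8631)^2/4 + (-5.7207)^2/15 + (-7.2574)^2/2
  = 0.5077 + 0.8678 + 2.1818 + 26.3349 = 29.8922
Step 3: Objective decrease = 0.5 * g^T H^(-1) g = 14.9461


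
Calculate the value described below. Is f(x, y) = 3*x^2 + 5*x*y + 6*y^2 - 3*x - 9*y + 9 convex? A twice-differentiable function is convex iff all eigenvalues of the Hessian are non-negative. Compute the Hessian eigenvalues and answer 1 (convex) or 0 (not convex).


The Hessian of f(x,y) = 3*x^2 + 5*x*y + 6*y^2 - 3*x - 9*y + 9 is:
H = [[6, 5], [5, 12]]
Trace = 6 + 12 = 18
Determinant = 6*12 - (5)^2 = 47
Discriminant = (18)^2 - 4*47 = 136.0
Eigenvalues: lambda_1 = 3.169, lambda_2 = 14.831
The function is convex.

1


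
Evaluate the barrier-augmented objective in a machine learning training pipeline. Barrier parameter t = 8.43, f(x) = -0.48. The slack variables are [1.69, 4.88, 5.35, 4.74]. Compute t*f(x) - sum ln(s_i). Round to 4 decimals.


Step 1: Compute log-barrier.
ln values: [0.5247, 1.5851, 1.6771, 1.556]
phi = -(0.5247 + 1.5851 + 1.6771 + 1.556) = -5.343
Step 2: Compute augmented objective.
t*f(x) = 8.43*-0.48 = -4.0464
Total = -4.0464 - 5.343 = -9.3894


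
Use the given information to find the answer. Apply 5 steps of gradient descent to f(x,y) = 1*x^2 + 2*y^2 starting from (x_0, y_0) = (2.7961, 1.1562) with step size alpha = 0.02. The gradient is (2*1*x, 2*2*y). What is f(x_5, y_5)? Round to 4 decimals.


Gradient descent on f(x,y) = 1*x^2 + 2*y^2.
Starting point: (2.7961, 1.1562), alpha = 0.02
Step 1: grad_x = 2*1*2.7961 = 5.5922, grad_y = 2*2*1.1562 = 4.6248
  x_1 = 2.7961 - 0.02*5.5922 = 2.6843
  y_1 = 1.1562 - 0.02*4.6248 = 1.0637
Step 2: grad_x = 2*1*2.6843 = 5.3685, grad_y = 2*2*1.0637 = 4.2548
  x_2 = 2.6843 - 0.02*5.3685 = 2.5769
  y_2 = 1.0637 - 0.02*4.2548 = 0.9786
Step 3: grad_x = 2*1*2.5769 = 5.1538, grad_y = 2*2*0.9786 = 3.9144
  x_3 = 2.5769 - 0.02*5.1538 = 2.4738
  y_3 = 0.9786 - 0.02*3.9144 = 0.9003
Step 4: grad_x = 2*1*2.4738 = 4.9476, grad_y = 2*2*0.9003 = 3.6013
  x_4 = 2.4738 - 0.02*4.9476 = 2.3749
  y_4 = 0.9003 - 0.02*3.6013 = 0.8283
Step 5: grad_x = 2*1*2.3749 = 4.7497, grad_y = 2*2*0.8283 = 3.3132
  x_5 = 2.3749 - 0.02*4.7497 = 2.2799
  y_5 = 0.8283 - 0.02*3.3132 = 0.762
f(2.2799, 0.762) = 1*2.2799^2 + 2*0.762^2 = 6.3592


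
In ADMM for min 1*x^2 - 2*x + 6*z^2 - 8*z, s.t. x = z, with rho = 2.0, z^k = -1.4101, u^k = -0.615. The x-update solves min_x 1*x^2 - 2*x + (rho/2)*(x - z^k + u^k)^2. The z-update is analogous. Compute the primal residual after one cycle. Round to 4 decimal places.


ADMM iteration with rho = 2.0, z^k = -1.4101, u^k = -0.615
Step 1: x-update.
Minimize 1*x^2 - 2*x + (2.0/2)*(x + 1.4101 - 0.615)^2
FOC: (2*1 + 2.0)*x = 2 + 2.0*(-1.4101 + 0.615)
x^{k+1} = 0.1025
Step 2: z-update.
Minimize 6*z^2 - 8*z + (2.0/2)*(0.1025 - z - 0.615)^2
FOC: (2*6 + 2.0)*z = 8 + 2.0*(0.1025 - 0.615)
z^{k+1} = 0.4982
Step 3: u-update.
u^{k+1} = -0.615 + 0.1025 - 0.4982 = -1.0108
Step 4: Primal residual = |0.1025 - 0.4982| = 0.3958


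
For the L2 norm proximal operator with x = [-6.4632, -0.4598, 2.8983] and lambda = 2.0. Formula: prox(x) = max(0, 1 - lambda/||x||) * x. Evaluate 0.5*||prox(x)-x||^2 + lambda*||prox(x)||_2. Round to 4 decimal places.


Step 1: Compute ||x||.
||x|| = 7.0982
Step 2: Compute scaling factor.
scale = max(0, 1 - 2.0/7.0982) = 0.7182
Step 3: prox(x) = [-4.6421, -0.3302, 2.0817]
||prox(x)|| = 5.0982
Step 4: Proximal objective.
0.5*||prox-x||^2 = 2.0
lambda*||prox|| = 10.1964
Total = 12.1964


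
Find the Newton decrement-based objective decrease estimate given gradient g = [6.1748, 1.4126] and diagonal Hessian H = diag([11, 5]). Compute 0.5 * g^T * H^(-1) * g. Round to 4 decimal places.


Step 1: H is diagonal, so H^(-1) * g = [0.5613, 0.2825].
Step 2: g^T H^(-1) g = sum_i g_i^2 / H_ii
  = (6.1748)^2/11 + (1.4126)^2/5
  = 3.4662 + 0.3991 = 3.8653
Step 3: Objective decrease = 0.5 * g^T H^(-1) g = 1.9326


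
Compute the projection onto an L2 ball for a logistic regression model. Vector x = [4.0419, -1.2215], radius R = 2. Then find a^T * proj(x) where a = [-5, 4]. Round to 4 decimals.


Step 1: Compute ||x|| (intermediates to 6 decimals).
||x|| = sqrt(4.0419^2 + (-1.2215)^2) = 4.222442
Step 2: Project.
Since ||x|| > R, scale = R/||x|| = 2/4.222442 = 0.47366, proj(x) = scale * x
proj(x) = [1.914486, -0.578576]
Step 3: Dot product.
a^T * proj(x) = -5*1.914486 + 4*(-0.578576) = -11.8867


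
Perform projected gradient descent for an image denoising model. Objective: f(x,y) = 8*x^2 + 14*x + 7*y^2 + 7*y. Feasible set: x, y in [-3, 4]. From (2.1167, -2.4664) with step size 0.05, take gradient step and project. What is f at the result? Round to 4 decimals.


Step 1: Compute gradient at (2.1167, -2.4664).
grad_x = 2*8*2.1167 + 14 = 47.8672
grad_y = 2*7*-2.4664 + 7 = -27.5296
Step 2: Gradient step.
x_raw = 2.1167 - 0.05*47.8672 = -0.2767
y_raw = -2.4664 - 0.05*-27.5296 = -1.0899
Step 3: Project onto [-3, 4].
x_proj = clip(-0.2767) = -0.2767
y_proj = clip(-1.0899) = -1.0899
Step 4: Evaluate f.
f(-0.2767, -1.0899) = -2.5749


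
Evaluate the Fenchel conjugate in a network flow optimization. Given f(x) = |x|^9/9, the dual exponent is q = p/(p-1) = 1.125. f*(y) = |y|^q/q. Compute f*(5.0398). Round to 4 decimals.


The conjugate exponent q satisfies 1/p + 1/q = 1.
p = 9, so q = 9/(9 - 1) = 1.125
|y|^q = 5.0398^1.125 = 6.169
f*(5.0398) = 6.169 / 1.125 = 5.4836


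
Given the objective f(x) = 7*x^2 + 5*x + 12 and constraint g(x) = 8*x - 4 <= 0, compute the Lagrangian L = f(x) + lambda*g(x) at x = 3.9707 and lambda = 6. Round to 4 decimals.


Step 1: Evaluate f(x).
f(3.9707) = 7*3.9707^2 + 5*3.9707 + 12 = 142.2187
Step 2: Evaluate g(x).
g(3.9707) = 8*3.9707 - 4 = 27.7656
Step 3: Compute Lagrangian.
L = 142.2187 + 6*27.7656 = 308.8123


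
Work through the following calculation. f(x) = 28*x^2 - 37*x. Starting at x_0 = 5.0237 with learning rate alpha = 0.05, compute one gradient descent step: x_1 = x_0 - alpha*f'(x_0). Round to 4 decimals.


We compute the gradient at x_0 and apply the update.
f'(x) = 56*x - 37
f'(5.0237) = 56*5.0237 - 37 = 244.3272
x_1 = 5.0237 - 0.05*244.3272 = -7.1927


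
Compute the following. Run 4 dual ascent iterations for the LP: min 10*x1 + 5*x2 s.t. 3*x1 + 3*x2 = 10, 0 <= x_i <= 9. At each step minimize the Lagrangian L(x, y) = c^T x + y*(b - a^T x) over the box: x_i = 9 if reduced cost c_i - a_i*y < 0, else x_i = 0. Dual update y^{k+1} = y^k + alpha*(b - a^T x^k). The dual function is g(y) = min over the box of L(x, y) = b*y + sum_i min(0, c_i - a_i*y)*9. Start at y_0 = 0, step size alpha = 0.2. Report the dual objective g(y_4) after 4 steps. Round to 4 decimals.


Dual ascent for LP: min 10*x1 + 5*x2, 3*x1 + 3*x2 = 10, 0 <= x_i <= 9
Step 1: y^k = 0.0, reduced costs: (10.0, 5.0)
  x^k = (0.0, 0.0), subgradient = b - a^T x = 10.0
  y^{k+1} = 0.0 + 0.2*10.0 = 2.0
Step 2: y^k = 2.0, reduced costs: (4.0, -1.0)
  x^k = (0.0, 9.0), subgradient = b - a^T x = -17.0
  y^{k+1} = 2.0 + 0.2*-17.0 = -1.4
Step 3: y^k = -1.4, reduced costs: (14.2, 9.2)
  x^k = (0.0, 0.0), subgradient = b - a^T x = 10.0
  y^{k+1} = -1.4 + 0.2*10.0 = 0.6
Step 4: y^k = 0.6, reduced costs: (8.2, 3.2)
  x^k = (0.0, 0.0), subgradient = b - a^T x = 10.0
  y^{k+1} = 0.6 + 0.2*10.0 = 2.6
Dual objective at y_4 = 2.6: reduced costs (2.2, -2.8), box minimizer x = (0.0, 9.0)
g(y_4) = b*y + (c1 - a1*y)*x1 + (c2 - a2*y)*x2 = 10*2.6 + 2.2*0.0 + (-2.8)*9.0 = 26.0 + 0.0 - 25.2 = 0.8


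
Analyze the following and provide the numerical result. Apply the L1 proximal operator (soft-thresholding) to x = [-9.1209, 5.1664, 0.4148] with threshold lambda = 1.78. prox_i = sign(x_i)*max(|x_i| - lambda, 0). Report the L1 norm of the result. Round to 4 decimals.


Soft-thresholding with lambda = 1.78:
prox(-9.1209) = sign(-9.1209)*max(|-9.1209| - 1.78, 0) = -7.3409
prox(5.1664) = sign(5.1664)*max(|5.1664| - 1.78, 0) = 3.3864
prox(0.4148) = sign(0.4148)*max(|0.4148| - 1.78, 0) = 0.0
prox(x) = [-7.3409, 3.3864, 0.0]
||prox(x)||_1 = 7.3409 + 3.3864 + 0.0 = 10.7273


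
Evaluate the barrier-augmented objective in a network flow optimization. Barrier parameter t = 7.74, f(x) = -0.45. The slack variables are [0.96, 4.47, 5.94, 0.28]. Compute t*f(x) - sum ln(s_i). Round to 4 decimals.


Step 1: Compute log-barrier.
ln values: [-0.0408, 1.4974, 1.7817, -1.273]
phi = -(-0.0408 + 1.4974 + 1.7817 - 1.273) = -1.9653
Step 2: Compute augmented objective.
t*f(x) = 7.74*-0.45 = -3.483
Total = -3.483 - 1.9653 = -5.4483


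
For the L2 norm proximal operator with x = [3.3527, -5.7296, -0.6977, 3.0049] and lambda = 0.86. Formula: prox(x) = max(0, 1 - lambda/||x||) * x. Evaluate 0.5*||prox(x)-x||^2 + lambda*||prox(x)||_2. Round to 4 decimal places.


Step 1: Compute ||x||.
||x|| = 7.3202
Step 2: Compute scaling factor.
scale = max(0, 1 - 0.86/7.3202) = 0.8825
Step 3: prox(x) = [2.9588, -5.0565, -0.6157, 2.6519]
||prox(x)|| = 6.4602
Step 4: Proximal objective.
0.5*||prox-x||^2 = 0.3698
lambda*||prox|| = 5.5558
Total = 5.9256


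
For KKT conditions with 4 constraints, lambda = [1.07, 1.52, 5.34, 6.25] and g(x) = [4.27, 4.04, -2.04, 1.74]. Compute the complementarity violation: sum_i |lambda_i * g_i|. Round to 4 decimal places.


KKT complementary slackness check:
lambda_1 * g_1 = 1.07 * 4.27 = 4.5689
lambda_2 * g_2 = 1.52 * 4.04 = 6.1408
lambda_3 * g_3 = 5.34 * -2.04 = -10.8936
lambda_4 * g_4 = 6.25 * 1.74 = 10.875
Total violation = 4.5689 + 6.1408 + 10.8936 + 10.875 = 32.4783


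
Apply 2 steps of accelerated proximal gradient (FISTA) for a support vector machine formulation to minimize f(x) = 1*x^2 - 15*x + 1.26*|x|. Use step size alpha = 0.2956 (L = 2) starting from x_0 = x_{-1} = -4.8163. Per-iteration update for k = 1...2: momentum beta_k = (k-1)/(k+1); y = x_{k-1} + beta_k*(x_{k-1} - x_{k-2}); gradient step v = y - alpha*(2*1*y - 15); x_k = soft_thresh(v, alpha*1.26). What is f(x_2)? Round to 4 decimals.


FISTA on f(x) = 1*x^2 - 15*x + 1.26*|x|
L = 2, alpha = 0.2956
Iteration 1: beta = 0.0, y = -4.8163 + 0.0*(-4.8163 + 4.8163) = -4.8163
  grad(y) = -24.6326, v = y - alpha*grad = 2.4651
  prox(v) = soft_thresh(2.4651, 0.3725) = 2.0926
Iteration 2: beta = 0.3333, y = 2.0926 + 0.3333*(2.0926 + 4.8163) = 4.3956
  grad(y) = -6.2088, v = y - alpha*grad = 6.2309
  prox(v) = soft_thresh(6.2309, 0.3725) = 5.8585
f(x_2) = 1*5.8585^2 - 15*5.8585 + 1.26*|5.8585| = -46.1737


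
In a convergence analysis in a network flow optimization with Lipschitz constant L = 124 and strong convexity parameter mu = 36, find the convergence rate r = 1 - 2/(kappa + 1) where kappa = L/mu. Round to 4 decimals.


Step 1: Compute the condition number.
kappa = L/mu = 124/36 = 3.4444
Step 2: Compute the convergence rate.
r = 1 - 2/(kappa + 1) = 1 - 2*mu/(L + mu) = (L - mu)/(L + mu) = 88/160 = 0.55


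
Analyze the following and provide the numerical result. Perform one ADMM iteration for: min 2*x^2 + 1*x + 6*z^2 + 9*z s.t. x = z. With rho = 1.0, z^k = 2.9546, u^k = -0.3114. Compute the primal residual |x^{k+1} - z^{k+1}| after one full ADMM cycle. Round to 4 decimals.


ADMM iteration with rho = 1.0, z^k = 2.9546, u^k = -0.3114
Step 1: x-update.
Minimize 2*x^2 + 1*x + (1.0/2)*(x - 2.9546 - 0.3114)^2
FOC: (2*2 + 1.0)*x = -1 + 1.0*(2.9546 + 0.3114)
x^{k+1} = 0.4532
Step 2: z-update.
Minimize 6*z^2 + 9*z + (1.0/2)*(0.4532 - z - 0.3114)^2
FOC: (2*6 + 1.0)*z = -9 + 1.0*(0.4532 - 0.3114)
z^{k+1} = -0.6814
Step 3: u-update.
u^{k+1} = -0.3114 + 0.4532 + 0.6814 = 0.8232
Step 4: Primal residual = |0.4532 + 0.6814| = 1.1346


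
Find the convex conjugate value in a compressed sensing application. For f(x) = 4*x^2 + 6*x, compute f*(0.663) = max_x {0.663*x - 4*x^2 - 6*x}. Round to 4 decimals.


f*(y) = sup_x {y*x - a*x^2 - b*x} = sup_x {(y-b)*x - a*x^2}
FOC: (y - b) - 2a*x = 0 => x* = (y - b)/(2a)
x* = (0.663 - 6)/(2*4) = -0.6671
f*(0.663) = (y-b)^2/(4a) = (0.663 - 6)^2/(4*4)
= 28.4836/16 = 1.7802


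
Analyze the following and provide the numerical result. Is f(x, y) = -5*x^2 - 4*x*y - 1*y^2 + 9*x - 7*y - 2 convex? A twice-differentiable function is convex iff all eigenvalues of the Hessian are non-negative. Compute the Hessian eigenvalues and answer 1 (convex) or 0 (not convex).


The Hessian of f(x,y) = -5*x^2 - 4*x*y - 1*y^2 + 9*x - 7*y - 2 is:
H = [[-10, -4], [-4, -2]]
Trace = -10 - 2 = -12
Determinant = -10*-2 - (-4)^2 = 4
Discriminant = (-12)^2 - 4*4 = 128.0
Eigenvalues: lambda_1 = -11.6569, lambda_2 = -0.3431
The function is not convex.

0


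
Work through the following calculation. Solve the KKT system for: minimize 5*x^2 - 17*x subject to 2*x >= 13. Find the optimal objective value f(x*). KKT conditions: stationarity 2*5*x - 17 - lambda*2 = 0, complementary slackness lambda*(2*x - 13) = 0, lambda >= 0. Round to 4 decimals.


Step 1: Try lambda = 0 (constraint inactive).
x_unc = 17/(2*5) = 1.7
Check: 2*1.7 = 3.4 < 13 -- violated!
Step 2: Constraint must be active: 2*x = 13
x* = 13/2 = 6.5
lambda = (2*5*6.5 - 17)/2 = 24.0
Step 3: Compute optimal value.
f(x*) = 5*6.5^2 - 17*6.5 = 100.75


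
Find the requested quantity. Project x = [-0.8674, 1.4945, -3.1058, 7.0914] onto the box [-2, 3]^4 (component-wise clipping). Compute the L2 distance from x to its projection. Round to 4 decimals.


Project each component onto [-2, 3].
clip(-0.8674) = -0.8674, clip(1.4945) = 1.4945, clip(-3.1058) = -2.0, clip(7.0914) = 3.0
Projection = [-0.8674, 1.4945, -2.0, 3.0]
Squared diffs: [0.0, 0.0, 1.2228, 16.7396]
Distance = sqrt(17.9624) = 4.2382


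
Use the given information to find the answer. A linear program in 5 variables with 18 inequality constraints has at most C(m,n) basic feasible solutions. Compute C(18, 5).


Each vertex corresponds to some choice of n active constraints out of m, so the number of vertices is at most C(m, n) = m! / (n!(m-n)!).
m = 18, n = 5
Numerator: 18 * 17 * 16 * 15 * 14
Denominator: 5! = 120
C(18, 5) = 8568


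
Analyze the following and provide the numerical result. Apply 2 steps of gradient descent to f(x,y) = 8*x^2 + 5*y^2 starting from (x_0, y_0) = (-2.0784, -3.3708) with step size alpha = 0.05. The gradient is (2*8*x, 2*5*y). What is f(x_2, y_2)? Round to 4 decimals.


Gradient descent on f(x,y) = 8*x^2 + 5*y^2.
Starting point: (-2.0784, -3.3708), alpha = 0.05
Step 1: grad_x = 2*8*-2.0784 = -33.2544, grad_y = 2*5*-3.3708 = -33.708
  x_1 = -2.0784 - 0.05*-33.2544 = -0.4157
  y_1 = -3.3708 - 0.05*-33.708 = -1.6854
Step 2: grad_x = 2*8*-0.4157 = -6.6509, grad_y = 2*5*-1.6854 = -16.854
  x_2 = -0.4157 - 0.05*-6.6509 = -0.0831
  y_2 = -1.6854 - 0.05*-16.854 = -0.8427
f(-0.0831, -0.8427) = 8*(-0.0831)^2 + 5*(-0.8427)^2 = 3.606


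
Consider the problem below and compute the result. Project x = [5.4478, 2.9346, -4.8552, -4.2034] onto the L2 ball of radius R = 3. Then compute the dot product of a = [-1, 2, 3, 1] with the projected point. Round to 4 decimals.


Step 1: Compute ||x|| (intermediates to 6 decimals).
||x|| = sqrt(5.4478^2 + 2.9346^2 + (-4.8552)^2 + (-4.2034)^2) = 8.918068
Step 2: Project.
Since ||x|| > R, scale = R/||x|| = 3/8.918068 = 0.336396, proj(x) = scale * x
proj(x) = [1.832618, 0.987188, -1.63327, -1.414007]
Step 3: Dot product.
a^T * proj(x) = -1*1.832618 + 2*0.987188 + 3*(-1.63327) + 1*(-1.414007) = -6.1721


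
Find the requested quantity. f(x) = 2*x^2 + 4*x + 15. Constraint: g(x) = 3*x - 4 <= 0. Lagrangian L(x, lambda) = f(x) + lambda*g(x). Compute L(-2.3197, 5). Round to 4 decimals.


Step 1: Evaluate f(x).
f(-2.3197) = 2*(-2.3197)^2 + 4*(-2.3197) + 15 = 16.4832
Step 2: Evaluate g(x).
g(-2.3197) = 3*-2.3197 - 4 = -10.9591
Step 3: Compute Lagrangian.
L = 16.4832 + 5*-10.9591 = -38.3123


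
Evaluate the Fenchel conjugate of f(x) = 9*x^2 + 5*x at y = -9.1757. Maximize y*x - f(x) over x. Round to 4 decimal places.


f*(y) = sup_x {y*x - a*x^2 - b*x} = sup_x {(y-b)*x - a*x^2}
FOC: (y - b) - 2a*x = 0 => x* = (y - b)/(2a)
x* = (-9.1757 - 5)/(2*9) = -0.7875
f*(-9.1757) = (y-b)^2/(4a) = (-9.1757 - 5)^2/(4*9)
= 200.9505/36 = 5.582


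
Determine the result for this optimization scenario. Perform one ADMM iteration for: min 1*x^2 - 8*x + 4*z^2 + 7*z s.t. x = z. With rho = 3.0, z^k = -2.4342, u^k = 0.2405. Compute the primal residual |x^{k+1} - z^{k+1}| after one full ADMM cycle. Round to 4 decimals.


ADMM iteration with rho = 3.0, z^k = -2.4342, u^k = 0.2405
Step 1: x-update.
Minimize 1*x^2 - 8*x + (3.0/2)*(x + 2.4342 + 0.2405)^2
FOC: (2*1 + 3.0)*x = 8 + 3.0*(-2.4342 - 0.2405)
x^{k+1} = -0.0048
Step 2: z-update.
Minimize 4*z^2 + 7*z + (3.0/2)*(-0.0048 - z + 0.2405)^2
FOC: (2*4 + 3.0)*z = -7 + 3.0*(-0.0048 + 0.2405)
z^{k+1} = -0.5721
Step 3: u-update.
u^{k+1} = 0.2405 - 0.0048 + 0.5721 = 0.8078
Step 4: Primal residual = |-0.0048 + 0.5721| = 0.5673


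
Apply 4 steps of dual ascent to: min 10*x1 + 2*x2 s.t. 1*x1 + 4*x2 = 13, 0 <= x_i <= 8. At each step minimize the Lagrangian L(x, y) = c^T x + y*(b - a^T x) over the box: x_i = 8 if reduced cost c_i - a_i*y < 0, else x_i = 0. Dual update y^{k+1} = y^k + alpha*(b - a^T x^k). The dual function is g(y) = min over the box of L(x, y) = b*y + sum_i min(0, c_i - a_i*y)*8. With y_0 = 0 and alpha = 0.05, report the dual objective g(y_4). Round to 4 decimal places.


Dual ascent for LP: min 10*x1 + 2*x2, 1*x1 + 4*x2 = 13, 0 <= x_i <= 8
Step 1: y^k = 0.0, reduced costs: (10.0, 2.0)
  x^k = (0.0, 0.0), subgradient = b - a^T x = 13.0
  y^{k+1} = 0.0 + 0.05*13.0 = 0.65
Step 2: y^k = 0.65, reduced costs: (9.35, -0.6)
  x^k = (0.0, 8.0), subgradient = b - a^T x = -19.0
  y^{k+1} = 0.65 + 0.05*-19.0 = -0.3
Step 3: y^k = -0.3, reduced costs: (10.3, 3.2)
  x^k = (0.0, 0.0), subgradient = b - a^T x = 13.0
  y^{k+1} = -0.3 + 0.05*13.0 = 0.35
Step 4: y^k = 0.35, reduced costs: (9.65, 0.6)
  x^k = (0.0, 0.0), subgradient = b - a^T x = 13.0
  y^{k+1} = 0.35 + 0.05*13.0 = 1.0
Dual objective at y_4 = 1.0: reduced costs (9.0, -2.0), box minimizer x = (0.0, 8.0)
g(y_4) = b*y + (c1 - a1*y)*x1 + (c2 - a2*y)*x2 = 13*1.0 + 9.0*0.0 + (-2.0)*8.0 = 13.0 + 0.0 - 16.0 = -3.0


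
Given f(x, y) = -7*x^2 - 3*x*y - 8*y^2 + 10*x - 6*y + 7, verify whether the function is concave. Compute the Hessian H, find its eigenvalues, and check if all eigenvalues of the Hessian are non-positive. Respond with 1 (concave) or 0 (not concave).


The Hessian of f(x,y) = -7*x^2 - 3*x*y - 8*y^2 + 10*x - 6*y + 7 is:
H = [[-14, -3], [-3, -16]]
Trace = -14 - 16 = -30
Determinant = -14*-16 - (-3)^2 = 215
Discriminant = (-30)^2 - 4*215 = 40.0
Eigenvalues: lambda_1 = -18.1623, lambda_2 = -11.8377
The function is concave.

1


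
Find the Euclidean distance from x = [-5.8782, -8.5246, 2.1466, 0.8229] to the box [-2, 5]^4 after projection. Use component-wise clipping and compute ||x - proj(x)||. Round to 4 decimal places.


Project each component onto [-2, 5].
clip(-5.8782) = -2.0, clip(-8.5246) = -2.0, clip(2.1466) = 2.1466, clip(0.8229) = 0.8229
Projection = [-2.0, -2.0, 2.1466, 0.8229]
Squared diffs: [15.0404, 42.5704, 0.0, 0.0]
Distance = sqrt(57.6108) = 7.5902


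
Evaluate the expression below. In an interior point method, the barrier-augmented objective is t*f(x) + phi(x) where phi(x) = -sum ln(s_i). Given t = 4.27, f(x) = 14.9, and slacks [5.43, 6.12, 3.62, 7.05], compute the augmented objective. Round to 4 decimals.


Step 1: Compute log-barrier.
ln values: [1.6919, 1.8116, 1.2865, 1.953]
phi = -(1.6919 + 1.8116 + 1.2865 + 1.953) = -6.743
Step 2: Compute augmented objective.
t*f(x) = 4.27*14.9 = 63.623
Total = 63.623 - 6.743 = 56.88


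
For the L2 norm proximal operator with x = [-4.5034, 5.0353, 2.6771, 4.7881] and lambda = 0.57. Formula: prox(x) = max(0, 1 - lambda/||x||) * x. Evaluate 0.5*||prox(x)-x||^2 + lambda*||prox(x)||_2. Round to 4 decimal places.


Step 1: Compute ||x||.
||x|| = 8.7022
Step 2: Compute scaling factor.
scale = max(0, 1 - 0.57/8.7022) = 0.9345
Step 3: prox(x) = [-4.2084, 4.7055, 2.5017, 4.4745]
||prox(x)|| = 8.1322
Step 4: Proximal objective.
0.5*||prox-x||^2 = 0.1625
lambda*||prox|| = 4.6354
Total = 4.7978
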